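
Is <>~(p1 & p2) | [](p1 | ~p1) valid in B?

Valid

Tableau for the negation ~(<>~(p1 & p2) | [](p1 | ~p1)):
1. ~(<>~(p1 & p2) | [](p1 | ~p1)), u
2. ~<>~(p1 & p2), u
3. ~[](p1 | ~p1), u
4. p1 & p2, u
5. p1, u
6. p2, u
7. ~(p1 | ~p1), v
8. ~p1, v
9. p1, v
Accessibility: uRu, uRv, vRu, vRv
Branch closes: p1 and ~p1 both at v.
All branches of the negation close; one closing branch shown above.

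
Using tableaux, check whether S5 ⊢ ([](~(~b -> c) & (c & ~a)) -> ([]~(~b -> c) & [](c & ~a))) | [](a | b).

Valid

Tableau for the negation ~(([](~(~b -> c) & (c & ~a)) -> ([]~(~b -> c) & [](c & ~a))) | [](a | b)):
1. ~(([](~(~b -> c) & (c & ~a)) -> ([]~(~b -> c) & [](c & ~a))) | [](a | b)), u
2. ~([](~(~b -> c) & (c & ~a)) -> ([]~(~b -> c) & [](c & ~a))), u
3. ~[](a | b), u
4. [](~(~b -> c) & (c & ~a)), u
5. ~([]~(~b -> c) & [](c & ~a)), u
6. ~(~b -> c) & (c & ~a), u
7. ~(~b -> c), u
8. c & ~a, u
9. ~b, u
10. ~c, u
11. c, u
12. ~a, u
Accessibility: uRu
Branch closes: c and ~c both at u.
Every branch of the negation's tableau closes; the branch above is one of them.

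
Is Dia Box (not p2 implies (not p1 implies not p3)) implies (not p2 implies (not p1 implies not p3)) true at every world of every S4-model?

Tableau for the negation not (Dia Box (not p2 implies (not p1 implies not p3)) implies (not p2 implies (not p1 implies not p3))):
1. not (Dia Box (not p2 implies (not p1 implies not p3)) implies (not p2 implies (not p1 implies not p3))), u
2. Dia Box (not p2 implies (not p1 implies not p3)), u
3. not (not p2 implies (not p1 implies not p3)), u
4. not p2, u
5. not (not p1 implies not p3), u
6. not p1, u
7. p3, u
8. Box (not p2 implies (not p1 implies not p3)), v
9. not p2 implies (not p1 implies not p3), v
10. not p1 implies not p3, v
11. not p3, v
Accessibility: uRu, uRv, vRv
The negation has an open branch (countermodel exists).

Not valid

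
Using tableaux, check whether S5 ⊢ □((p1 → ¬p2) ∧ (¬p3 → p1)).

Invalid (countermodel exists)

Tableau for the negation ¬□((p1 → ¬p2) ∧ (¬p3 → p1)):
1. ¬□((p1 → ¬p2) ∧ (¬p3 → p1)), 0
2. ¬((p1 → ¬p2) ∧ (¬p3 → p1)), 1
3. ¬(¬p3 → p1), 1
4. ¬p3, 1
5. ¬p1, 1
Accessibility: 0R0, 0R1, 1R0, 1R1
The negation has an open branch (countermodel exists).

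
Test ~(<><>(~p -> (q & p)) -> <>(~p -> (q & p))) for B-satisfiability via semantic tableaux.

Satisfiable

1. ~(<><>(~p -> (q & p)) -> <>(~p -> (q & p))), 0
2. <><>(~p -> (q & p)), 0
3. ~<>(~p -> (q & p)), 0
4. ~(~p -> (q & p)), 0
5. ~p, 0
6. ~(q & p), 0
7. <>(~p -> (q & p)), 1
8. ~(~p -> (q & p)), 1
9. ~p, 1
10. ~(q & p), 1
11. ~p -> (q & p), 2
12. q & p, 2
13. q, 2
14. p, 2
Accessibility: 0R0, 0R1, 1R0, 1R1, 1R2, 2R1, 2R2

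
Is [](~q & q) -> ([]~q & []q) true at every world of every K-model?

Tableau for the negation ~([](~q & q) -> ([]~q & []q)):
1. ~([](~q & q) -> ([]~q & []q)), w0
2. [](~q & q), w0
3. ~([]~q & []q), w0
4. ~[]q, w0
5. ~q, w1
6. ~q & q, w1
7. q, w1
Accessibility: w0Rw1
Branch closes: q and ~q both at w1.
All branches of the negation close; one closing branch shown above.

Yes, valid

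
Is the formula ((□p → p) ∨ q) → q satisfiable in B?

1. ((□p → p) ∨ q) → q, 0
2. q, 0
Accessibility: 0R0

Satisfiable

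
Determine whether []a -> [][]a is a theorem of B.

Tableau for the negation ~([]a -> [][]a):
1. ~([]a -> [][]a), u
2. []a, u
3. ~[][]a, u
4. a, u
5. ~[]a, v
6. a, v
7. ~a, w
Accessibility: uRu, uRv, vRu, vRv, vRw, wRv, wRw
The negation has an open branch (countermodel exists).

Invalid (countermodel exists)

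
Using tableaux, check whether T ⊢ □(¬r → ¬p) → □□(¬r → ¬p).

Invalid (countermodel exists)

Tableau for the negation ¬(□(¬r → ¬p) → □□(¬r → ¬p)):
1. ¬(□(¬r → ¬p) → □□(¬r → ¬p)), u
2. □(¬r → ¬p), u   [¬→-rule on 1]
3. ¬□□(¬r → ¬p), u   [¬→-rule on 1]
4. ¬r → ¬p, u   [□-rule on 2 via uRu]
5. ¬p, u   [→-rule on 4 (branches; this branch)]
6. ¬□(¬r → ¬p), v   [¬□-rule on 3: fresh world v, uRv]
7. ¬r → ¬p, v   [□-rule on 2 via uRv]
8. ¬p, v   [→-rule on 7 (branches; this branch)]
9. ¬(¬r → ¬p), w   [¬□-rule on 6: fresh world w, vRw]
10. ¬r, w   [¬→-rule on 9]
11. p, w   [¬→-rule on 9]
Accessibility: uRu, uRv, vRv, vRw, wRw
The negation has an open branch (countermodel exists).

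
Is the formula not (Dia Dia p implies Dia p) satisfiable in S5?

1. not (Dia Dia p implies Dia p), w0
2. Dia Dia p, w0
3. not Dia p, w0
4. not p, w0
5. Dia p, w1
6. not p, w1
7. p, w2
8. not p, w2
Accessibility: w0Rw0, w0Rw1, w0Rw2, w1Rw0, w1Rw1, w1Rw2, w2Rw0, w2Rw1, w2Rw2
Branch closes: p and not p both at w2.
(One branch shown.) All branches close.

Unsatisfiable (every branch closes)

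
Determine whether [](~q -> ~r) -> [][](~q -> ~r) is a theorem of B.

Tableau for the negation ~([](~q -> ~r) -> [][](~q -> ~r)):
1. ~([](~q -> ~r) -> [][](~q -> ~r)), w0
2. [](~q -> ~r), w0   [~->-rule on 1]
3. ~[][](~q -> ~r), w0   [~->-rule on 1]
4. ~q -> ~r, w0   [[]-rule on 2 via w0Rw0]
5. ~r, w0   [->-rule on 4 (branches; this branch)]
6. ~[](~q -> ~r), w1   [~[]-rule on 3: fresh world w1, w0Rw1]
7. ~q -> ~r, w1   [[]-rule on 2 via w0Rw1]
8. ~r, w1   [->-rule on 7 (branches; this branch)]
9. ~(~q -> ~r), w2   [~[]-rule on 6: fresh world w2, w1Rw2]
10. ~q, w2   [~->-rule on 9]
11. r, w2   [~->-rule on 9]
Accessibility: w0Rw0, w0Rw1, w1Rw0, w1Rw1, w1Rw2, w2Rw1, w2Rw2
The negation has an open branch (countermodel exists).

Invalid (countermodel exists)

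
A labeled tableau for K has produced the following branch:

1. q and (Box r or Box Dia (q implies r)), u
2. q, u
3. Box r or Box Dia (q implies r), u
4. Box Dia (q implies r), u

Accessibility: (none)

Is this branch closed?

There is no literal clash: for every atom and world, at most one sign appears.

No, open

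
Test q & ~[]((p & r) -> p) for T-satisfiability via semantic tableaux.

No, unsatisfiable

1. q & ~[]((p & r) -> p), 0
2. q, 0
3. ~[]((p & r) -> p), 0
4. ~((p & r) -> p), 1
5. p & r, 1
6. ~p, 1
7. p, 1
8. r, 1
Accessibility: 0R0, 0R1, 1R1
Branch closes: p and ~p both at 1.
(One branch shown.) All branches close.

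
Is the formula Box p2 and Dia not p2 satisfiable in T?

No, unsatisfiable

1. Box p2 and Dia not p2, 0
2. Box p2, 0   [and-rule on 1]
3. Dia not p2, 0   [and-rule on 1]
4. p2, 0   [Box-rule on 2 via 0R0]
5. not p2, 1   [Dia-rule on 3: fresh world 1, 0R1]
6. p2, 1   [Box-rule on 2 via 0R1]
Accessibility: 0R0, 0R1, 1R1
Branch closes: p2 and not p2 both at 1.
Every branch closes; the branch above is one of them.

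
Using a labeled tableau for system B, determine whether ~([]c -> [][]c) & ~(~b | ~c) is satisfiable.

1. ~([]c -> [][]c) & ~(~b | ~c), w0
2. ~([]c -> [][]c), w0
3. ~(~b | ~c), w0
4. []c, w0
5. ~[][]c, w0
6. b, w0
7. c, w0
8. ~[]c, w1
9. c, w1
10. ~c, w2
Accessibility: w0Rw0, w0Rw1, w1Rw0, w1Rw1, w1Rw2, w2Rw1, w2Rw2

Satisfiable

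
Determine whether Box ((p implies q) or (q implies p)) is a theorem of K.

Tableau for the negation not Box ((p implies q) or (q implies p)):
1. not Box ((p implies q) or (q implies p)), 0
2. not ((p implies q) or (q implies p)), 1
3. not (p implies q), 1
4. not (q implies p), 1
5. p, 1
6. not q, 1
7. q, 1
8. not p, 1
Accessibility: 0R1
Branch closes: q and not q both at 1.
All branches of the negation close; one closing branch shown above.

Yes, valid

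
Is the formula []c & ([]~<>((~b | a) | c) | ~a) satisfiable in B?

Yes, satisfiable

1. []c & ([]~<>((~b | a) | c) | ~a), u
2. []c, u
3. []~<>((~b | a) | c) | ~a, u
4. c, u
5. ~a, u
Accessibility: uRu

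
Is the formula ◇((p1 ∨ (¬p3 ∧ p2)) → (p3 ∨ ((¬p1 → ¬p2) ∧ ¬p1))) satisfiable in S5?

1. ◇((p1 ∨ (¬p3 ∧ p2)) → (p3 ∨ ((¬p1 → ¬p2) ∧ ¬p1))), u
2. (p1 ∨ (¬p3 ∧ p2)) → (p3 ∨ ((¬p1 → ¬p2) ∧ ¬p1)), v
3. p3 ∨ ((¬p1 → ¬p2) ∧ ¬p1), v
4. (¬p1 → ¬p2) ∧ ¬p1, v
5. ¬p1 → ¬p2, v
6. ¬p1, v
7. ¬p2, v
Accessibility: uRu, uRv, vRu, vRv

Satisfiable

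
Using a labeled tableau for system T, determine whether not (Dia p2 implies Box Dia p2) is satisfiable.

1. not (Dia p2 implies Box Dia p2), 0
2. Dia p2, 0   [neg-implies-rule on 1]
3. not Box Dia p2, 0   [neg-implies-rule on 1]
4. p2, 1   [Dia-rule on 2: fresh world 1, 0R1]
5. not Dia p2, 2   [neg-Box-rule on 3: fresh world 2, 0R2]
6. not p2, 2   [neg-Dia-rule on 5 via 2R2]
Accessibility: 0R0, 0R1, 0R2, 1R1, 2R2

Satisfiable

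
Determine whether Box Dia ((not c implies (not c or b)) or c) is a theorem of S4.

Valid

Tableau for the negation not Box Dia ((not c implies (not c or b)) or c):
1. not Box Dia ((not c implies (not c or b)) or c), w0
2. not Dia ((not c implies (not c or b)) or c), w1
3. not ((not c implies (not c or b)) or c), w1
4. not (not c implies (not c or b)), w1
5. not c, w1
6. not (not c or b), w1
7. c, w1
8. not b, w1
Accessibility: w0Rw0, w0Rw1, w1Rw1
Branch closes: c and not c both at w1.
All branches of the negation close; one closing branch shown above.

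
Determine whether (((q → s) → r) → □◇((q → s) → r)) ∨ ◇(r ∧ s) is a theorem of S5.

Yes, valid

Tableau for the negation ¬((((q → s) → r) → □◇((q → s) → r)) ∨ ◇(r ∧ s)):
1. ¬((((q → s) → r) → □◇((q → s) → r)) ∨ ◇(r ∧ s)), 0
2. ¬(((q → s) → r) → □◇((q → s) → r)), 0
3. ¬◇(r ∧ s), 0
4. (q → s) → r, 0
5. ¬□◇((q → s) → r), 0
6. ¬(r ∧ s), 0
7. ¬(q → s), 0
8. q, 0
9. ¬s, 0
10. ¬◇((q → s) → r), 1
11. ¬(r ∧ s), 1
12. ¬((q → s) → r), 0
13. q → s, 0
14. ¬r, 0
15. ¬((q → s) → r), 1
16. q → s, 1
17. ¬r, 1
18. ¬s, 1
19. s, 0
Accessibility: 0R0, 0R1, 1R0, 1R1
Branch closes: s and ¬s both at 0.
All branches of the negation close; one closing branch shown above.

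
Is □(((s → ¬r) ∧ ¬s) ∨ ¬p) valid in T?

Invalid (countermodel exists)

Tableau for the negation ¬□(((s → ¬r) ∧ ¬s) ∨ ¬p):
1. ¬□(((s → ¬r) ∧ ¬s) ∨ ¬p), w0
2. ¬(((s → ¬r) ∧ ¬s) ∨ ¬p), w1
3. ¬((s → ¬r) ∧ ¬s), w1
4. p, w1
5. s, w1
Accessibility: w0Rw0, w0Rw1, w1Rw1
The negation has an open branch (countermodel exists).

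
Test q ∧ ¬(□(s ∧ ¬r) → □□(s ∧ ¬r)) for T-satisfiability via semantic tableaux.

Satisfiable

1. q ∧ ¬(□(s ∧ ¬r) → □□(s ∧ ¬r)), w0
2. q, w0   [∧-rule on 1]
3. ¬(□(s ∧ ¬r) → □□(s ∧ ¬r)), w0   [∧-rule on 1]
4. □(s ∧ ¬r), w0   [¬→-rule on 3]
5. ¬□□(s ∧ ¬r), w0   [¬→-rule on 3]
6. s ∧ ¬r, w0   [□-rule on 4 via w0Rw0]
7. s, w0   [∧-rule on 6]
8. ¬r, w0   [∧-rule on 6]
9. ¬□(s ∧ ¬r), w1   [¬□-rule on 5: fresh world w1, w0Rw1]
10. s ∧ ¬r, w1   [□-rule on 4 via w0Rw1]
11. s, w1   [∧-rule on 10]
12. ¬r, w1   [∧-rule on 10]
13. ¬(s ∧ ¬r), w2   [¬□-rule on 9: fresh world w2, w1Rw2]
14. r, w2   [¬∧-rule on 13 (branches; this branch)]
Accessibility: w0Rw0, w0Rw1, w1Rw1, w1Rw2, w2Rw2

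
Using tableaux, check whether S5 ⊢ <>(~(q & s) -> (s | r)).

Tableau for the negation ~<>(~(q & s) -> (s | r)):
1. ~<>(~(q & s) -> (s | r)), 0
2. ~(~(q & s) -> (s | r)), 0
3. ~(q & s), 0
4. ~(s | r), 0
5. ~s, 0
6. ~r, 0
Accessibility: 0R0
The negation has an open branch (countermodel exists).

Not valid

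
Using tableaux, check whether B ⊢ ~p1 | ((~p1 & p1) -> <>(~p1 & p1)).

Tableau for the negation ~(~p1 | ((~p1 & p1) -> <>(~p1 & p1))):
1. ~(~p1 | ((~p1 & p1) -> <>(~p1 & p1))), u
2. p1, u   [~|-rule on 1]
3. ~((~p1 & p1) -> <>(~p1 & p1)), u   [~|-rule on 1]
4. ~p1 & p1, u   [~->-rule on 3]
5. ~<>(~p1 & p1), u   [~->-rule on 3]
6. ~p1, u   [&-rule on 4]
Accessibility: uRu
Branch closes: p1 and ~p1 both at u.
All branches of the negation close; one closing branch shown above.

Valid in B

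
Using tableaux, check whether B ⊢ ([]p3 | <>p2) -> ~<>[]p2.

Not valid

Tableau for the negation ~(([]p3 | <>p2) -> ~<>[]p2):
1. ~(([]p3 | <>p2) -> ~<>[]p2), w0
2. []p3 | <>p2, w0
3. <>[]p2, w0
4. <>p2, w0
5. []p2, w1
6. p2, w0
7. p2, w1
8. p2, w2
Accessibility: w0Rw0, w0Rw1, w0Rw2, w1Rw0, w1Rw1, w2Rw0, w2Rw2
The negation has an open branch (countermodel exists).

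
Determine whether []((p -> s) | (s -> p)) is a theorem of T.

Tableau for the negation ~[]((p -> s) | (s -> p)):
1. ~[]((p -> s) | (s -> p)), u
2. ~((p -> s) | (s -> p)), v   [~[]-rule on 1: fresh world v, uRv]
3. ~(p -> s), v   [~|-rule on 2]
4. ~(s -> p), v   [~|-rule on 2]
5. p, v   [~->-rule on 3]
6. ~s, v   [~->-rule on 3]
7. s, v   [~->-rule on 4]
8. ~p, v   [~->-rule on 4]
Accessibility: uRu, uRv, vRv
Branch closes: s and ~s both at v.
Every branch of the negation's tableau closes; the branch above is one of them.

Valid in T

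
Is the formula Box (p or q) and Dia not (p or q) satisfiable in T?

Unsatisfiable

1. Box (p or q) and Dia not (p or q), 0
2. Box (p or q), 0
3. Dia not (p or q), 0
4. p or q, 0
5. q, 0
6. not (p or q), 1
7. not p, 1
8. not q, 1
9. p or q, 1
10. q, 1
Accessibility: 0R0, 0R1, 1R1
Branch closes: q and not q both at 1.
All branches of the tableau close; one closing branch shown above.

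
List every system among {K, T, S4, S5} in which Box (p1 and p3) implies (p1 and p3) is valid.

T, S4, S5

T-tableau for the negation not (Box (p1 and p3) implies (p1 and p3)):
1. not (Box (p1 and p3) implies (p1 and p3)), u
2. Box (p1 and p3), u
3. not (p1 and p3), u
4. p1 and p3, u
5. p1, u
6. p3, u
7. not p3, u
Accessibility: uRu
Branch closes: p3 and not p3 both at u.
Every branch closes (one shown): valid in T, hence also in S4, S5 (every theorem of T is a theorem of S4 and S5).
K-tableau for the negation not (Box (p1 and p3) implies (p1 and p3)):
1. not (Box (p1 and p3) implies (p1 and p3)), u
2. Box (p1 and p3), u
3. not (p1 and p3), u
4. not p3, u
Complete open branch: countermodel on a K-frame, so not valid in K.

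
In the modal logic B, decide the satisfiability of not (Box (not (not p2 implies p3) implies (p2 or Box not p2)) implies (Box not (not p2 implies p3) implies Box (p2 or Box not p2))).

Unsatisfiable (every branch closes)

1. not (Box (not (not p2 implies p3) implies (p2 or Box not p2)) implies (Box not (not p2 implies p3) implies Box (p2 or Box not p2))), w0
2. Box (not (not p2 implies p3) implies (p2 or Box not p2)), w0
3. not (Box not (not p2 implies p3) implies Box (p2 or Box not p2)), w0
4. Box not (not p2 implies p3), w0
5. not Box (p2 or Box not p2), w0
6. not (not p2 implies p3) implies (p2 or Box not p2), w0
7. not (not p2 implies p3), w0
8. not p2, w0
9. not p3, w0
10. p2 or Box not p2, w0
11. Box not p2, w0
12. not (p2 or Box not p2), w1
13. not p2, w1
14. not Box not p2, w1
15. not (not p2 implies p3) implies (p2 or Box not p2), w1
16. not (not p2 implies p3), w1
17. not p3, w1
18. p2 or Box not p2, w1
19. Box not p2, w1
20. p2, w2
21. not p2, w2
Accessibility: w0Rw0, w0Rw1, w1Rw0, w1Rw1, w1Rw2, w2Rw1, w2Rw2
Branch closes: p2 and not p2 both at w2.
Every branch closes; the branch above is one of them.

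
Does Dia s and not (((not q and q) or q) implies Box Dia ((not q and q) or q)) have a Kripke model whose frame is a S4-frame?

1. Dia s and not (((not q and q) or q) implies Box Dia ((not q and q) or q)), w0
2. Dia s, w0
3. not (((not q and q) or q) implies Box Dia ((not q and q) or q)), w0
4. (not q and q) or q, w0
5. not Box Dia ((not q and q) or q), w0
6. q, w0
7. s, w1
8. not Dia ((not q and q) or q), w2
9. not ((not q and q) or q), w2
10. not (not q and q), w2
11. not q, w2
Accessibility: w0Rw0, w0Rw1, w0Rw2, w1Rw1, w2Rw2

Satisfiable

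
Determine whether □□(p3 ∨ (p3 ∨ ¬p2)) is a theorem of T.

Tableau for the negation ¬□□(p3 ∨ (p3 ∨ ¬p2)):
1. ¬□□(p3 ∨ (p3 ∨ ¬p2)), u
2. ¬□(p3 ∨ (p3 ∨ ¬p2)), v   [¬□-rule on 1: fresh world v, uRv]
3. ¬(p3 ∨ (p3 ∨ ¬p2)), w   [¬□-rule on 2: fresh world w, vRw]
4. ¬p3, w   [¬∨-rule on 3]
5. ¬(p3 ∨ ¬p2), w   [¬∨-rule on 3]
6. p2, w   [¬∨-rule on 5]
Accessibility: uRu, uRv, vRv, vRw, wRw
The negation has an open branch (countermodel exists).

Not valid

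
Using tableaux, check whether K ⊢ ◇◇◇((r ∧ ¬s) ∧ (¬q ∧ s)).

Tableau for the negation ¬◇◇◇((r ∧ ¬s) ∧ (¬q ∧ s)):
1. ¬◇◇◇((r ∧ ¬s) ∧ (¬q ∧ s)), w0
The negation has an open branch (countermodel exists).

No, not valid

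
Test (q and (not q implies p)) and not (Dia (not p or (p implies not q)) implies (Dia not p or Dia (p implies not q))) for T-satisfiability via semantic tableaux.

Unsatisfiable (every branch closes)

1. (q and (not q implies p)) and not (Dia (not p or (p implies not q)) implies (Dia not p or Dia (p implies not q))), u
2. q and (not q implies p), u
3. not (Dia (not p or (p implies not q)) implies (Dia not p or Dia (p implies not q))), u
4. q, u
5. not q implies p, u
6. Dia (not p or (p implies not q)), u
7. not (Dia not p or Dia (p implies not q)), u
8. not Dia not p, u
9. not Dia (p implies not q), u
10. p, u
11. not (p implies not q), u
12. not p or (p implies not q), v
13. p, v
14. not (p implies not q), v
15. q, v
16. p implies not q, v
17. not q, v
Accessibility: uRu, uRv, vRv
Branch closes: q and not q both at v.
Every branch closes; the branch above is one of them.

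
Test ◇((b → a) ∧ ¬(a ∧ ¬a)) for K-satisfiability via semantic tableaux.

1. ◇((b → a) ∧ ¬(a ∧ ¬a)), 0
2. (b → a) ∧ ¬(a ∧ ¬a), 1   [◇-rule on 1: fresh world 1, 0R1]
3. b → a, 1   [∧-rule on 2]
4. ¬(a ∧ ¬a), 1   [∧-rule on 2]
5. a, 1   [→-rule on 3 (branches; this branch)]
Accessibility: 0R1

Yes, satisfiable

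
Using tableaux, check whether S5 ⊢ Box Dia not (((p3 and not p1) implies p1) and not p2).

No, not valid

Tableau for the negation not Box Dia not (((p3 and not p1) implies p1) and not p2):
1. not Box Dia not (((p3 and not p1) implies p1) and not p2), u
2. not Dia not (((p3 and not p1) implies p1) and not p2), v
3. ((p3 and not p1) implies p1) and not p2, u
4. (p3 and not p1) implies p1, u
5. not p2, u
6. ((p3 and not p1) implies p1) and not p2, v
7. (p3 and not p1) implies p1, v
8. not p2, v
9. p1, u
10. p1, v
Accessibility: uRu, uRv, vRu, vRv
The negation has an open branch (countermodel exists).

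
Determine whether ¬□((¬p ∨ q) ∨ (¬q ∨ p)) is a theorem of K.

Tableau for the negation □((¬p ∨ q) ∨ (¬q ∨ p)):
1. □((¬p ∨ q) ∨ (¬q ∨ p)), 0
The negation has an open branch (countermodel exists).

Not valid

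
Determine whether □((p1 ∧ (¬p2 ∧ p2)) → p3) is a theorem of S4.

Tableau for the negation ¬□((p1 ∧ (¬p2 ∧ p2)) → p3):
1. ¬□((p1 ∧ (¬p2 ∧ p2)) → p3), w0
2. ¬((p1 ∧ (¬p2 ∧ p2)) → p3), w1
3. p1 ∧ (¬p2 ∧ p2), w1
4. ¬p3, w1
5. p1, w1
6. ¬p2 ∧ p2, w1
7. ¬p2, w1
8. p2, w1
Accessibility: w0Rw0, w0Rw1, w1Rw1
Branch closes: p2 and ¬p2 both at w1.
Every branch of the negation's tableau closes; the branch above is one of them.

Valid in S4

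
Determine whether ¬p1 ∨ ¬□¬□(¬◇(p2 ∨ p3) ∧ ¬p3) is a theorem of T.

Tableau for the negation ¬(¬p1 ∨ ¬□¬□(¬◇(p2 ∨ p3) ∧ ¬p3)):
1. ¬(¬p1 ∨ ¬□¬□(¬◇(p2 ∨ p3) ∧ ¬p3)), 0
2. p1, 0   [¬∨-rule on 1]
3. □¬□(¬◇(p2 ∨ p3) ∧ ¬p3), 0   [¬∨-rule on 1]
4. ¬□(¬◇(p2 ∨ p3) ∧ ¬p3), 0   [□-rule on 3 via 0R0]
5. ¬(¬◇(p2 ∨ p3) ∧ ¬p3), 1   [¬□-rule on 4: fresh world 1, 0R1]
6. ¬□(¬◇(p2 ∨ p3) ∧ ¬p3), 1   [□-rule on 3 via 0R1]
7. p3, 1   [¬∧-rule on 5 (branches; this branch)]
8. ¬(¬◇(p2 ∨ p3) ∧ ¬p3), 2   [¬□-rule on 6: fresh world 2, 1R2]
9. p3, 2   [¬∧-rule on 8 (branches; this branch)]
Accessibility: 0R0, 0R1, 1R1, 1R2, 2R2
The negation has an open branch (countermodel exists).

Invalid (countermodel exists)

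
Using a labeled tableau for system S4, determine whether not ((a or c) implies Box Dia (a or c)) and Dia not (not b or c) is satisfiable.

Satisfiable (open branch found)

1. not ((a or c) implies Box Dia (a or c)) and Dia not (not b or c), 0
2. not ((a or c) implies Box Dia (a or c)), 0
3. Dia not (not b or c), 0
4. a or c, 0
5. not Box Dia (a or c), 0
6. c, 0
7. not (not b or c), 1
8. b, 1
9. not c, 1
10. not Dia (a or c), 2
11. not (a or c), 2
12. not a, 2
13. not c, 2
Accessibility: 0R0, 0R1, 0R2, 1R1, 2R2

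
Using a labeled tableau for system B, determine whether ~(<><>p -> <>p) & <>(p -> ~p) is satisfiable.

1. ~(<><>p -> <>p) & <>(p -> ~p), 0
2. ~(<><>p -> <>p), 0
3. <>(p -> ~p), 0
4. <><>p, 0
5. ~<>p, 0
6. ~p, 0
7. p -> ~p, 1
8. ~p, 1
9. <>p, 2
10. ~p, 2
11. p, 3
Accessibility: 0R0, 0R1, 0R2, 1R0, 1R1, 2R0, 2R2, 2R3, 3R2, 3R3

Satisfiable (open branch found)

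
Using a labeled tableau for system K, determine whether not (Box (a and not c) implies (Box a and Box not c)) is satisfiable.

Unsatisfiable

1. not (Box (a and not c) implies (Box a and Box not c)), u
2. Box (a and not c), u
3. not (Box a and Box not c), u
4. not Box not c, u
5. c, v
6. a and not c, v
7. a, v
8. not c, v
Accessibility: uRv
Branch closes: c and not c both at v.
All branches of the tableau close; one closing branch shown above.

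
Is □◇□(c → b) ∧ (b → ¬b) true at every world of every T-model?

Not valid

Tableau for the negation ¬(□◇□(c → b) ∧ (b → ¬b)):
1. ¬(□◇□(c → b) ∧ (b → ¬b)), u
2. ¬(b → ¬b), u   [¬∧-rule on 1 (branches; this branch)]
3. b, u   [¬→-rule on 2]
Accessibility: uRu
The negation has an open branch (countermodel exists).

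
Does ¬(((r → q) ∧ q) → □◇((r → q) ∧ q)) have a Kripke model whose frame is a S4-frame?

Yes, satisfiable

1. ¬(((r → q) ∧ q) → □◇((r → q) ∧ q)), 0
2. (r → q) ∧ q, 0
3. ¬□◇((r → q) ∧ q), 0
4. r → q, 0
5. q, 0
6. ¬◇((r → q) ∧ q), 1
7. ¬((r → q) ∧ q), 1
8. ¬q, 1
Accessibility: 0R0, 0R1, 1R1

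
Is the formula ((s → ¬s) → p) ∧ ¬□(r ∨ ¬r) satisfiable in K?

1. ((s → ¬s) → p) ∧ ¬□(r ∨ ¬r), 0
2. (s → ¬s) → p, 0
3. ¬□(r ∨ ¬r), 0
4. ¬(s → ¬s), 0
5. s, 0
6. ¬(r ∨ ¬r), 1
7. ¬r, 1
8. r, 1
Accessibility: 0R1
Branch closes: r and ¬r both at 1.
(One branch shown.) All branches close.

Unsatisfiable (every branch closes)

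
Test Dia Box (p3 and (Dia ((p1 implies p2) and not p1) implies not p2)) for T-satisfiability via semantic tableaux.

Satisfiable

1. Dia Box (p3 and (Dia ((p1 implies p2) and not p1) implies not p2)), 0
2. Box (p3 and (Dia ((p1 implies p2) and not p1) implies not p2)), 1
3. p3 and (Dia ((p1 implies p2) and not p1) implies not p2), 1
4. p3, 1
5. Dia ((p1 implies p2) and not p1) implies not p2, 1
6. not p2, 1
Accessibility: 0R0, 0R1, 1R1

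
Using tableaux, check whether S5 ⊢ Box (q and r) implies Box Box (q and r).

Valid in S5

Tableau for the negation not (Box (q and r) implies Box Box (q and r)):
1. not (Box (q and r) implies Box Box (q and r)), 0
2. Box (q and r), 0
3. not Box Box (q and r), 0
4. q and r, 0
5. q, 0
6. r, 0
7. not Box (q and r), 1
8. q and r, 1
9. q, 1
10. r, 1
11. not (q and r), 2
12. q and r, 2
13. q, 2
14. r, 2
15. not r, 2
Accessibility: 0R0, 0R1, 0R2, 1R0, 1R1, 1R2, 2R0, 2R1, 2R2
Branch closes: r and not r both at 2.
Every branch of the negation's tableau closes; the branch above is one of them.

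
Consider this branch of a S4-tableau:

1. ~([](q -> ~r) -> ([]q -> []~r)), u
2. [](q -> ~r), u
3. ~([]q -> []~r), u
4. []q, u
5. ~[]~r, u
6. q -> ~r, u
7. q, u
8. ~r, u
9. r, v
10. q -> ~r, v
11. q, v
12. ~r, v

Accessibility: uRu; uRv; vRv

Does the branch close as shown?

Closed

Both r and ~r appear at v.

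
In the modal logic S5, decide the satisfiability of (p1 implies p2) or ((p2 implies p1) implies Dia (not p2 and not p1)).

1. (p1 implies p2) or ((p2 implies p1) implies Dia (not p2 and not p1)), 0
2. (p2 implies p1) implies Dia (not p2 and not p1), 0   [or-rule on 1 (branches; this branch)]
3. Dia (not p2 and not p1), 0   [implies-rule on 2 (branches; this branch)]
4. not p2 and not p1, 1   [Dia-rule on 3: fresh world 1, 0R1]
5. not p2, 1   [and-rule on 4]
6. not p1, 1   [and-rule on 4]
Accessibility: 0R0, 0R1, 1R0, 1R1

Satisfiable (open branch found)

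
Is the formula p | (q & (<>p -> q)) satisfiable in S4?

Yes, satisfiable

1. p | (q & (<>p -> q)), w0
2. q & (<>p -> q), w0
3. q, w0
4. <>p -> q, w0
Accessibility: w0Rw0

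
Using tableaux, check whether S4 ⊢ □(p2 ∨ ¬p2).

Tableau for the negation ¬□(p2 ∨ ¬p2):
1. ¬□(p2 ∨ ¬p2), w0
2. ¬(p2 ∨ ¬p2), w1   [¬□-rule on 1: fresh world w1, w0Rw1]
3. ¬p2, w1   [¬∨-rule on 2]
4. p2, w1   [¬∨-rule on 2]
Accessibility: w0Rw0, w0Rw1, w1Rw1
Branch closes: p2 and ¬p2 both at w1.
Every branch of the negation's tableau closes; the branch above is one of them.

Yes, valid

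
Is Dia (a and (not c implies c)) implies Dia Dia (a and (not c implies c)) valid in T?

Tableau for the negation not (Dia (a and (not c implies c)) implies Dia Dia (a and (not c implies c))):
1. not (Dia (a and (not c implies c)) implies Dia Dia (a and (not c implies c))), u
2. Dia (a and (not c implies c)), u
3. not Dia Dia (a and (not c implies c)), u
4. not Dia (a and (not c implies c)), u
5. not (a and (not c implies c)), u
6. not (not c implies c), u
7. not c, u
8. a and (not c implies c), v
9. a, v
10. not c implies c, v
11. not Dia (a and (not c implies c)), v
12. not (a and (not c implies c)), v
13. c, v
14. not (not c implies c), v
15. not c, v
Accessibility: uRu, uRv, vRv
Branch closes: c and not c both at v.
Every branch of the negation's tableau closes; the branch above is one of them.

Valid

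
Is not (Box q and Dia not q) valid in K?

Tableau for the negation Box q and Dia not q:
1. Box q and Dia not q, u
2. Box q, u   [and-rule on 1]
3. Dia not q, u   [and-rule on 1]
4. not q, v   [Dia-rule on 3: fresh world v, uRv]
5. q, v   [Box-rule on 2 via uRv]
Accessibility: uRv
Branch closes: q and not q both at v.
Every branch of the negation's tableau closes; the branch above is one of them.

Yes, valid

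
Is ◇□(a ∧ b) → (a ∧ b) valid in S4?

Tableau for the negation ¬(◇□(a ∧ b) → (a ∧ b)):
1. ¬(◇□(a ∧ b) → (a ∧ b)), 0
2. ◇□(a ∧ b), 0
3. ¬(a ∧ b), 0
4. ¬b, 0
5. □(a ∧ b), 1
6. a ∧ b, 1
7. a, 1
8. b, 1
Accessibility: 0R0, 0R1, 1R1
The negation has an open branch (countermodel exists).

Not valid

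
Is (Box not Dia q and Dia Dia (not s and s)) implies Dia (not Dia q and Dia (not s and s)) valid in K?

Tableau for the negation not ((Box not Dia q and Dia Dia (not s and s)) implies Dia (not Dia q and Dia (not s and s))):
1. not ((Box not Dia q and Dia Dia (not s and s)) implies Dia (not Dia q and Dia (not s and s))), w0
2. Box not Dia q and Dia Dia (not s and s), w0
3. not Dia (not Dia q and Dia (not s and s)), w0
4. Box not Dia q, w0
5. Dia Dia (not s and s), w0
6. Dia (not s and s), w1
7. not (not Dia q and Dia (not s and s)), w1
8. not Dia q, w1
9. not Dia (not s and s), w1
10. not s and s, w2
11. not s, w2
12. s, w2
Accessibility: w0Rw1, w1Rw2
Branch closes: s and not s both at w2.
Every branch of the negation's tableau closes; the branch above is one of them.

Valid in K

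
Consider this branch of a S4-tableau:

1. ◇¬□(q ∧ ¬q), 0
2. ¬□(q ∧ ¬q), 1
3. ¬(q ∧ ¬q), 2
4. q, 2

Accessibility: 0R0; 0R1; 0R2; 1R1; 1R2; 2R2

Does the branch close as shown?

No, open

No atom appears with both signs at the same world.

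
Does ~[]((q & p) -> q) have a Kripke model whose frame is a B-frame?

Unsatisfiable

1. ~[]((q & p) -> q), u
2. ~((q & p) -> q), v
3. q & p, v
4. ~q, v
5. q, v
6. p, v
Accessibility: uRu, uRv, vRu, vRv
Branch closes: q and ~q both at v.
(One branch shown.) All branches close.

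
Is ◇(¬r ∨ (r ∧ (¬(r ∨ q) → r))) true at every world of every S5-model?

Valid

Tableau for the negation ¬◇(¬r ∨ (r ∧ (¬(r ∨ q) → r))):
1. ¬◇(¬r ∨ (r ∧ (¬(r ∨ q) → r))), u
2. ¬(¬r ∨ (r ∧ (¬(r ∨ q) → r))), u
3. r, u
4. ¬(r ∧ (¬(r ∨ q) → r)), u
5. ¬(¬(r ∨ q) → r), u
6. ¬(r ∨ q), u
7. ¬r, u
Accessibility: uRu
Branch closes: r and ¬r both at u.
Every branch of the negation's tableau closes; the branch above is one of them.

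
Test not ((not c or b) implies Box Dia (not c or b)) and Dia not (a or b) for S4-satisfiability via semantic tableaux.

1. not ((not c or b) implies Box Dia (not c or b)) and Dia not (a or b), 0
2. not ((not c or b) implies Box Dia (not c or b)), 0
3. Dia not (a or b), 0
4. not c or b, 0
5. not Box Dia (not c or b), 0
6. b, 0
7. not (a or b), 1
8. not a, 1
9. not b, 1
10. not Dia (not c or b), 2
11. not (not c or b), 2
12. c, 2
13. not b, 2
Accessibility: 0R0, 0R1, 0R2, 1R1, 2R2

Yes, satisfiable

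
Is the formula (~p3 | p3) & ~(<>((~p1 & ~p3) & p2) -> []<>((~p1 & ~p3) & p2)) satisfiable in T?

Satisfiable

1. (~p3 | p3) & ~(<>((~p1 & ~p3) & p2) -> []<>((~p1 & ~p3) & p2)), 0
2. ~p3 | p3, 0
3. ~(<>((~p1 & ~p3) & p2) -> []<>((~p1 & ~p3) & p2)), 0
4. <>((~p1 & ~p3) & p2), 0
5. ~[]<>((~p1 & ~p3) & p2), 0
6. p3, 0
7. (~p1 & ~p3) & p2, 1
8. ~p1 & ~p3, 1
9. p2, 1
10. ~p1, 1
11. ~p3, 1
12. ~<>((~p1 & ~p3) & p2), 2
13. ~((~p1 & ~p3) & p2), 2
14. ~p2, 2
Accessibility: 0R0, 0R1, 0R2, 1R1, 2R2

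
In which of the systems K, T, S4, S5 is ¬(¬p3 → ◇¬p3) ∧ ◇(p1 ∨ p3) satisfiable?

T-tableau for the formula:
1. ¬(¬p3 → ◇¬p3) ∧ ◇(p1 ∨ p3), u
2. ¬(¬p3 → ◇¬p3), u
3. ◇(p1 ∨ p3), u
4. ¬p3, u
5. ¬◇¬p3, u
6. p3, u
Accessibility: uRu
Branch closes: p3 and ¬p3 both at u.
Every branch closes (one shown): unsatisfiable in T, hence also in S4, S5 (every S4/S5-frame is a T-frame).
K-tableau for the formula:
1. ¬(¬p3 → ◇¬p3) ∧ ◇(p1 ∨ p3), u
2. ¬(¬p3 → ◇¬p3), u
3. ◇(p1 ∨ p3), u
4. ¬p3, u
5. ¬◇¬p3, u
6. p1 ∨ p3, v
7. p3, v
Accessibility: uRv
Complete open branch: satisfiable in K.

K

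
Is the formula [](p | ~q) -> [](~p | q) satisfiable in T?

1. [](p | ~q) -> [](~p | q), 0
2. [](~p | q), 0
3. ~p | q, 0
4. q, 0
Accessibility: 0R0

Satisfiable (open branch found)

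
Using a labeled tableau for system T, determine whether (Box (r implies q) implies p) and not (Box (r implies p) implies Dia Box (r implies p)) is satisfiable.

1. (Box (r implies q) implies p) and not (Box (r implies p) implies Dia Box (r implies p)), 0
2. Box (r implies q) implies p, 0
3. not (Box (r implies p) implies Dia Box (r implies p)), 0
4. Box (r implies p), 0
5. not Dia Box (r implies p), 0
6. r implies p, 0
7. not Box (r implies p), 0
8. p, 0
9. not (r implies p), 1
10. r, 1
11. not p, 1
12. r implies p, 1
13. not Box (r implies p), 1
14. p, 1
Accessibility: 0R0, 0R1, 1R1
Branch closes: p and not p both at 1.
All branches of the tableau close; one closing branch shown above.

Unsatisfiable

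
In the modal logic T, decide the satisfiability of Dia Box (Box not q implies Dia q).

1. Dia Box (Box not q implies Dia q), 0
2. Box (Box not q implies Dia q), 1
3. Box not q implies Dia q, 1
4. Dia q, 1
5. q, 2
6. Box not q implies Dia q, 2
7. Dia q, 2
8. q, 3
Accessibility: 0R0, 0R1, 1R1, 1R2, 2R2, 2R3, 3R3

Satisfiable (open branch found)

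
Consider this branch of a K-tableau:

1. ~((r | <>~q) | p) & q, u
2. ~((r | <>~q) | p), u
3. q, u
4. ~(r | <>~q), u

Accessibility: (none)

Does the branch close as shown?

No atom appears with both signs at the same world.

Not closed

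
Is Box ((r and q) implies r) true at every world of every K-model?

Valid

Tableau for the negation not Box ((r and q) implies r):
1. not Box ((r and q) implies r), u
2. not ((r and q) implies r), v   [neg-Box-rule on 1: fresh world v, uRv]
3. r and q, v   [neg-implies-rule on 2]
4. not r, v   [neg-implies-rule on 2]
5. r, v   [and-rule on 3]
6. q, v   [and-rule on 3]
Accessibility: uRv
Branch closes: r and not r both at v.
All branches of the negation close; one closing branch shown above.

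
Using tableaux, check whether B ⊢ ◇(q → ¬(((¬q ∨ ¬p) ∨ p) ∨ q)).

Invalid (countermodel exists)

Tableau for the negation ¬◇(q → ¬(((¬q ∨ ¬p) ∨ p) ∨ q)):
1. ¬◇(q → ¬(((¬q ∨ ¬p) ∨ p) ∨ q)), w0
2. ¬(q → ¬(((¬q ∨ ¬p) ∨ p) ∨ q)), w0   [¬◇-rule on 1 via w0Rw0]
3. q, w0   [¬→-rule on 2]
4. ((¬q ∨ ¬p) ∨ p) ∨ q, w0   [¬→-rule on 2]
Accessibility: w0Rw0
The negation has an open branch (countermodel exists).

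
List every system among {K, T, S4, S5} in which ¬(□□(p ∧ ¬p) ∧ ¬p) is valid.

K-tableau for the negation □□(p ∧ ¬p) ∧ ¬p:
1. □□(p ∧ ¬p) ∧ ¬p, 0
2. □□(p ∧ ¬p), 0   [∧-rule on 1]
3. ¬p, 0   [∧-rule on 1]
Complete open branch: countermodel on a K-frame, so not valid in K.
T-tableau for the negation □□(p ∧ ¬p) ∧ ¬p:
1. □□(p ∧ ¬p) ∧ ¬p, 0
2. □□(p ∧ ¬p), 0   [∧-rule on 1]
3. ¬p, 0   [∧-rule on 1]
4. □(p ∧ ¬p), 0   [□-rule on 2 via 0R0]
5. p ∧ ¬p, 0   [□-rule on 4 via 0R0]
6. p, 0   [∧-rule on 5]
Accessibility: 0R0
Branch closes: p and ¬p both at 0.
Every branch closes (one shown): valid in T, hence also in S4, S5 (every theorem of T is a theorem of S4 and S5).

T, S4, S5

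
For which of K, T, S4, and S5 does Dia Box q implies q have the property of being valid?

S5-tableau for the negation not (Dia Box q implies q):
1. not (Dia Box q implies q), u
2. Dia Box q, u
3. not q, u
4. Box q, v
5. q, u
Accessibility: uRu, uRv, vRu, vRv
Branch closes: q and not q both at u.
Every branch closes (one shown): valid in S5.
S4-tableau for the negation not (Dia Box q implies q):
1. not (Dia Box q implies q), u
2. Dia Box q, u
3. not q, u
4. Box q, v
5. q, v
Accessibility: uRu, uRv, vRv
Complete open branch: countermodel on an S4-frame, so not valid in S4, nor in K, T (the same frame is also a K-frame and a T-frame).

S5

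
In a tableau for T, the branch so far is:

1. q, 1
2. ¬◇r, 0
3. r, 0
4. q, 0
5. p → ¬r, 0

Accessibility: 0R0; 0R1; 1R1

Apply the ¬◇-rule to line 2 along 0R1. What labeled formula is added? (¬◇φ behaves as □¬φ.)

¬r, 1

¬◇φ behaves as □¬φ: propagate the negated body to each accessible world.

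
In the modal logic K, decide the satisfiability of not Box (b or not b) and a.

1. not Box (b or not b) and a, u
2. not Box (b or not b), u   [and-rule on 1]
3. a, u   [and-rule on 1]
4. not (b or not b), v   [neg-Box-rule on 2: fresh world v, uRv]
5. not b, v   [neg-or-rule on 4]
6. b, v   [neg-or-rule on 4]
Accessibility: uRv
Branch closes: b and not b both at v.
All branches of the tableau close; one closing branch shown above.

Unsatisfiable (every branch closes)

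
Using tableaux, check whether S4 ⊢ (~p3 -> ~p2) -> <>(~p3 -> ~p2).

Valid

Tableau for the negation ~((~p3 -> ~p2) -> <>(~p3 -> ~p2)):
1. ~((~p3 -> ~p2) -> <>(~p3 -> ~p2)), 0
2. ~p3 -> ~p2, 0
3. ~<>(~p3 -> ~p2), 0
4. ~(~p3 -> ~p2), 0
5. ~p3, 0
6. p2, 0
7. ~p2, 0
Accessibility: 0R0
Branch closes: p2 and ~p2 both at 0.
Every branch of the negation's tableau closes; the branch above is one of them.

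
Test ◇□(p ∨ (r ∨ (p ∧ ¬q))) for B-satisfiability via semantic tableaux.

1. ◇□(p ∨ (r ∨ (p ∧ ¬q))), 0
2. □(p ∨ (r ∨ (p ∧ ¬q))), 1
3. p ∨ (r ∨ (p ∧ ¬q)), 0
4. p ∨ (r ∨ (p ∧ ¬q)), 1
5. r ∨ (p ∧ ¬q), 0
6. r ∨ (p ∧ ¬q), 1
7. p ∧ ¬q, 0
8. p, 0
9. ¬q, 0
10. p ∧ ¬q, 1
11. p, 1
12. ¬q, 1
Accessibility: 0R0, 0R1, 1R0, 1R1

Satisfiable (open branch found)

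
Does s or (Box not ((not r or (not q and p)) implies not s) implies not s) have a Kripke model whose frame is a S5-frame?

1. s or (Box not ((not r or (not q and p)) implies not s) implies not s), w0
2. Box not ((not r or (not q and p)) implies not s) implies not s, w0
3. not s, w0
Accessibility: w0Rw0

Yes, satisfiable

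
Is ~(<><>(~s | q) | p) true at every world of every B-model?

Tableau for the negation <><>(~s | q) | p:
1. <><>(~s | q) | p, w0
2. p, w0
Accessibility: w0Rw0
The negation has an open branch (countermodel exists).

No, not valid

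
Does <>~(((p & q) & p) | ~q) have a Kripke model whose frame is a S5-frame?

1. <>~(((p & q) & p) | ~q), w0
2. ~(((p & q) & p) | ~q), w1
3. ~((p & q) & p), w1
4. q, w1
5. ~p, w1
Accessibility: w0Rw0, w0Rw1, w1Rw0, w1Rw1

Satisfiable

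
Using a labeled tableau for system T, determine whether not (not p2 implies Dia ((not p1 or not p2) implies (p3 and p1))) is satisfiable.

1. not (not p2 implies Dia ((not p1 or not p2) implies (p3 and p1))), w0
2. not p2, w0
3. not Dia ((not p1 or not p2) implies (p3 and p1)), w0
4. not ((not p1 or not p2) implies (p3 and p1)), w0
5. not p1 or not p2, w0
6. not (p3 and p1), w0
7. not p1, w0
Accessibility: w0Rw0

Satisfiable (open branch found)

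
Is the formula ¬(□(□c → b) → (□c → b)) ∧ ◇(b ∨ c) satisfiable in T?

1. ¬(□(□c → b) → (□c → b)) ∧ ◇(b ∨ c), 0
2. ¬(□(□c → b) → (□c → b)), 0   [∧-rule on 1]
3. ◇(b ∨ c), 0   [∧-rule on 1]
4. □(□c → b), 0   [¬→-rule on 2]
5. ¬(□c → b), 0   [¬→-rule on 2]
6. □c, 0   [¬→-rule on 5]
7. ¬b, 0   [¬→-rule on 5]
8. □c → b, 0   [□-rule on 4 via 0R0]
9. c, 0   [□-rule on 6 via 0R0]
10. ¬□c, 0   [→-rule on 8 (branches; this branch)]
11. b ∨ c, 1   [◇-rule on 3: fresh world 1, 0R1]
12. □c → b, 1   [□-rule on 4 via 0R1]
13. c, 1   [□-rule on 6 via 0R1]
14. b, 1   [→-rule on 12 (branches; this branch)]
15. ¬c, 2   [¬□-rule on 10: fresh world 2, 0R2]
16. □c → b, 2   [□-rule on 4 via 0R2]
17. c, 2   [□-rule on 6 via 0R2]
Accessibility: 0R0, 0R1, 0R2, 1R1, 2R2
Branch closes: c and ¬c both at 2.
Every branch closes; the branch above is one of them.

No, unsatisfiable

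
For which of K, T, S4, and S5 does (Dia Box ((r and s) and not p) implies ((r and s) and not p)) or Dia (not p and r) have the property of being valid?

T, S4, S5

K-tableau for the negation not ((Dia Box ((r and s) and not p) implies ((r and s) and not p)) or Dia (not p and r)):
1. not ((Dia Box ((r and s) and not p) implies ((r and s) and not p)) or Dia (not p and r)), w0
2. not (Dia Box ((r and s) and not p) implies ((r and s) and not p)), w0
3. not Dia (not p and r), w0
4. Dia Box ((r and s) and not p), w0
5. not ((r and s) and not p), w0
6. p, w0
7. Box ((r and s) and not p), w1
8. not (not p and r), w1
9. not r, w1
Accessibility: w0Rw1
Complete open branch: countermodel on a K-frame, so not valid in K.
T-tableau for the negation not ((Dia Box ((r and s) and not p) implies ((r and s) and not p)) or Dia (not p and r)):
1. not ((Dia Box ((r and s) and not p) implies ((r and s) and not p)) or Dia (not p and r)), w0
2. not (Dia Box ((r and s) and not p) implies ((r and s) and not p)), w0
3. not Dia (not p and r), w0
4. Dia Box ((r and s) and not p), w0
5. not ((r and s) and not p), w0
6. not (not p and r), w0
7. not (r and s), w0
8. not r, w0
9. not s, w0
10. Box ((r and s) and not p), w1
11. not (not p and r), w1
12. (r and s) and not p, w1
13. r and s, w1
14. not p, w1
15. r, w1
16. s, w1
17. not r, w1
Accessibility: w0Rw0, w0Rw1, w1Rw1
Branch closes: r and not r both at w1.
Every branch closes (one shown): valid in T, hence also in S4, S5 (every theorem of T is a theorem of S4 and S5).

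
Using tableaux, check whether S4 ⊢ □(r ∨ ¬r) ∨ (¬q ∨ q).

Tableau for the negation ¬(□(r ∨ ¬r) ∨ (¬q ∨ q)):
1. ¬(□(r ∨ ¬r) ∨ (¬q ∨ q)), 0
2. ¬□(r ∨ ¬r), 0   [¬∨-rule on 1]
3. ¬(¬q ∨ q), 0   [¬∨-rule on 1]
4. q, 0   [¬∨-rule on 3]
5. ¬q, 0   [¬∨-rule on 3]
Accessibility: 0R0
Branch closes: q and ¬q both at 0.
All branches of the negation close; one closing branch shown above.

Valid in S4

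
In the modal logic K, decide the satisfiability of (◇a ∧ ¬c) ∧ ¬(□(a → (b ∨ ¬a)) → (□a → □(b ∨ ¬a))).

No, unsatisfiable

1. (◇a ∧ ¬c) ∧ ¬(□(a → (b ∨ ¬a)) → (□a → □(b ∨ ¬a))), 0
2. ◇a ∧ ¬c, 0
3. ¬(□(a → (b ∨ ¬a)) → (□a → □(b ∨ ¬a))), 0
4. ◇a, 0
5. ¬c, 0
6. □(a → (b ∨ ¬a)), 0
7. ¬(□a → □(b ∨ ¬a)), 0
8. □a, 0
9. ¬□(b ∨ ¬a), 0
10. a, 1
11. a → (b ∨ ¬a), 1
12. b ∨ ¬a, 1
13. b, 1
14. ¬(b ∨ ¬a), 2
15. ¬b, 2
16. a, 2
17. a → (b ∨ ¬a), 2
18. b ∨ ¬a, 2
19. ¬a, 2
Accessibility: 0R1, 0R2
Branch closes: a and ¬a both at 2.
(One branch shown.) All branches close.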